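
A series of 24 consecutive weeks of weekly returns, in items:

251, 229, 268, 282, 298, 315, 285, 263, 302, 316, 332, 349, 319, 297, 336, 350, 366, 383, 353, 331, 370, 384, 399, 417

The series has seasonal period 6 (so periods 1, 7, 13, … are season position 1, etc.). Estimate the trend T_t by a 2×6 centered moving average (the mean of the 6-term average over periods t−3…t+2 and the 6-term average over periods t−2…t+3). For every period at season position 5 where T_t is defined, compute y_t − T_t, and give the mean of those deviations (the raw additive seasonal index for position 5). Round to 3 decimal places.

15.667

Season position 5 occurs at t = 5, 11, 17 (where T_t is defined).
t=5: T_5 = 282.33333; y_5 − T_5 = 298 − 282.33333 = 15.66667
t=11: T_11 = 316.33333; y_11 − T_11 = 332 − 316.33333 = 15.66667
t=17: T_17 = 350.33333; y_17 − T_17 = 366 − 350.33333 = 15.66667
Mean deviation: (15.66667 + 15.66667 + 15.66667) / 3 = 15.667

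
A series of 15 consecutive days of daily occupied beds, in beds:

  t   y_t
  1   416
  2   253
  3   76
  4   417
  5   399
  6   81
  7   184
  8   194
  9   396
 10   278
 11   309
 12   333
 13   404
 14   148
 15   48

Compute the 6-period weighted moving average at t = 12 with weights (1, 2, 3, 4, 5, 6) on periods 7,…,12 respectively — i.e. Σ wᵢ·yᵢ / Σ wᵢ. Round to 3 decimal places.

Weighted sum: 1·184 + 2·194 + 3·396 + 4·278 + 5·309 + 6·333 = 184 + 388 + 1188 + 1112 + 1545 + 1998 = 6415
Weight total: 1 + 2 + 3 + 4 + 5 + 6 = 21
WMA = 6415 / 21 = 305.476

305.476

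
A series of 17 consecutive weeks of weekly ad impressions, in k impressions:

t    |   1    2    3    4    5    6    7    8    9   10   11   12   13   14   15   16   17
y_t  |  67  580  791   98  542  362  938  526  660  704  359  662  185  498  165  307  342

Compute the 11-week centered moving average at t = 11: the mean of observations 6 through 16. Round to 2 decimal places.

Sum of periods 6–16: 362 + 938 + 526 + 660 + 704 + 359 + 662 + 185 + 498 + 165 + 307 = 5366
Divide by 11: 5366 / 11 = 487.82

487.82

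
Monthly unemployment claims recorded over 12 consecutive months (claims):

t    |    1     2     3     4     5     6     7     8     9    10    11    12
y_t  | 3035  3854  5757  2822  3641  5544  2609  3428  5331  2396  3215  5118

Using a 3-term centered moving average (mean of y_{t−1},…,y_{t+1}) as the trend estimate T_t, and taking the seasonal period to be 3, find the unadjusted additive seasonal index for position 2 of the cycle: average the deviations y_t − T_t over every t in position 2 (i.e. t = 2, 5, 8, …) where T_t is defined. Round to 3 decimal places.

-361.333

Season position 2 occurs at t = 2, 5, 8, 11 (where T_t is defined).
t=2: T_2 = 4215.33333; y_2 − T_2 = 3854 − 4215.33333 = -361.33333
t=5: T_5 = 4002.33333; y_5 − T_5 = 3641 − 4002.33333 = -361.33333
t=8: T_8 = 3789.33333; y_8 − T_8 = 3428 − 3789.33333 = -361.33333
t=11: T_11 = 3576.33333; y_11 − T_11 = 3215 − 3576.33333 = -361.33333
Mean deviation: (-361.33333 + -361.33333 + -361.33333 + -361.33333) / 4 = -361.333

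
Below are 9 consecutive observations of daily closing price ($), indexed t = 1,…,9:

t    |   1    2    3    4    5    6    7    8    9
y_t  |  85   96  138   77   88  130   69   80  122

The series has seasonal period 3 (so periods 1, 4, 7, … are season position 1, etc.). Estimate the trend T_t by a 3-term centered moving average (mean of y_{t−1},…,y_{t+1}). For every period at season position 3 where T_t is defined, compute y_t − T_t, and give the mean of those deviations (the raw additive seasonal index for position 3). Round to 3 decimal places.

Season position 3 occurs at t = 3, 6 (where T_t is defined).
t=3: T_3 = 103.66667; y_3 − T_3 = 138 − 103.66667 = 34.33333
t=6: T_6 = 95.66667; y_6 − T_6 = 130 − 95.66667 = 34.33333
Mean deviation: (34.33333 + 34.33333) / 2 = 34.333

34.333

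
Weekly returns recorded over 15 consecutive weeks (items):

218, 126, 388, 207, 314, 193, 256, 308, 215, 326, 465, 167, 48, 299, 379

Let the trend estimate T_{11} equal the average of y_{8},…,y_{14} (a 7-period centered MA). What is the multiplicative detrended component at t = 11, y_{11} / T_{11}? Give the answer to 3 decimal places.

Trend T_11 = (308 + 215 + 326 + 465 + 167 + 48 + 299) / 7 = 1828/7 = 261.14286
Ratio to trend: 465 / 261.14286 = 1.781

1.781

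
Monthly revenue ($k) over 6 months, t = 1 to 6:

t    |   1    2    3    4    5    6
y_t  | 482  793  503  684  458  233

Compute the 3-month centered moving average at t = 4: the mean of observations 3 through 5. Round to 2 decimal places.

Sum of periods 3–5: 503 + 684 + 458 = 1645
Divide by 3: 1645 / 3 = 548.33

548.33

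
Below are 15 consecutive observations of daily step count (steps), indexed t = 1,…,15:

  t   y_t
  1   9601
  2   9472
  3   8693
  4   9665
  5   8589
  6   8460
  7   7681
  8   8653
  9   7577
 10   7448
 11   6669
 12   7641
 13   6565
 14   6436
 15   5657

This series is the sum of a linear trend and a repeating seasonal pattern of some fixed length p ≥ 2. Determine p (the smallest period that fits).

First differences y_{t+1} − y_t: -129, -779, 972, -1076, -129, -779, 972, -1076, -129, -779, …
The difference pattern repeats every 4 terms and not for any smaller step, so p = 4.

4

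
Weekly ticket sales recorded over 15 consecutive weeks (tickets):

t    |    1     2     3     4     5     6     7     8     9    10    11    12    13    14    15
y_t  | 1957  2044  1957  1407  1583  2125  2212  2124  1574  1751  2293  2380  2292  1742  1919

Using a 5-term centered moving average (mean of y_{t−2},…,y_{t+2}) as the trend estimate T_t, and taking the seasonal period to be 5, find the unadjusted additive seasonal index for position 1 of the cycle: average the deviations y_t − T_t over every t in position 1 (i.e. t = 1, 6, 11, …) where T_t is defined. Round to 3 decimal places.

234.900

Season position 1 occurs at t = 6, 11 (where T_t is defined).
t=6: T_6 = 1890.20000; y_6 − T_6 = 2125 − 1890.20000 = 234.80000
t=11: T_11 = 2058.00000; y_11 − T_11 = 2293 − 2058.00000 = 235.00000
Mean deviation: (234.80000 + 235.00000) / 2 = 234.900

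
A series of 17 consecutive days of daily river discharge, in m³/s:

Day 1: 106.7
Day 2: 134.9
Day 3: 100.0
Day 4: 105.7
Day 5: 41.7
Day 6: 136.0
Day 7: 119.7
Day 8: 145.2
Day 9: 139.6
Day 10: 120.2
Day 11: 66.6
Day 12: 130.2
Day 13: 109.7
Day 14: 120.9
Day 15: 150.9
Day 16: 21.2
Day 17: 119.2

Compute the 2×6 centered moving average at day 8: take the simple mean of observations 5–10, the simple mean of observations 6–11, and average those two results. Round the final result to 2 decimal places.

119.14

Sum over 5–10: 41.7 + 136.0 + 119.7 + 145.2 + 139.6 + 120.2 = 702.4
Sum over 6–11: 136.0 + 119.7 + 145.2 + 139.6 + 120.2 + 66.6 = 727.3
CMA at t=8 = (702.4 + 727.3) / (2·6) = 1429.7 / 12 = 119.14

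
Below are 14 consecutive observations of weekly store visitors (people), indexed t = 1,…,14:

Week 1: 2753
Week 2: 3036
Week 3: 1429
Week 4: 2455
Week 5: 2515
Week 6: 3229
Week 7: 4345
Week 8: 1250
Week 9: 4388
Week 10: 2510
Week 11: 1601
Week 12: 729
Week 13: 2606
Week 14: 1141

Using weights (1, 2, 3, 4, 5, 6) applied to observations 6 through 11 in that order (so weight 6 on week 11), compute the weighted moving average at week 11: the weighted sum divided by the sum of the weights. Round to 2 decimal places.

Weighted sum: 1·3229 + 2·4345 + 3·1250 + 4·4388 + 5·2510 + 6·1601 = 3229 + 8690 + 3750 + 17552 + 12550 + 9606 = 55377
Weight total: 1 + 2 + 3 + 4 + 5 + 6 = 21
WMA = 55377 / 21 = 2637.00

2637.00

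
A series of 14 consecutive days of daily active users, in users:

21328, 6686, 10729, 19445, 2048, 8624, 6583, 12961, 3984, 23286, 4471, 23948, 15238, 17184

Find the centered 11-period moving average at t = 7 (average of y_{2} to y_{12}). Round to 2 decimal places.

Sum of periods 2–12: 6686 + 10729 + 19445 + 2048 + 8624 + 6583 + 12961 + 3984 + 23286 + 4471 + 23948 = 122765
Divide by 11: 122765 / 11 = 11160.45

11160.45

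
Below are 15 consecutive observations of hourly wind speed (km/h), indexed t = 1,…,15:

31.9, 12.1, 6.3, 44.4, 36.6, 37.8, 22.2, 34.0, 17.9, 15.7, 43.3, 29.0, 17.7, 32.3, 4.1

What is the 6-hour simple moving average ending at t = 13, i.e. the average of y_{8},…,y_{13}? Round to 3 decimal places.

Sum of periods 8–13: 34.0 + 17.9 + 15.7 + 43.3 + 29.0 + 17.7 = 157.6
Divide by 6: 157.6 / 6 = 26.267

26.267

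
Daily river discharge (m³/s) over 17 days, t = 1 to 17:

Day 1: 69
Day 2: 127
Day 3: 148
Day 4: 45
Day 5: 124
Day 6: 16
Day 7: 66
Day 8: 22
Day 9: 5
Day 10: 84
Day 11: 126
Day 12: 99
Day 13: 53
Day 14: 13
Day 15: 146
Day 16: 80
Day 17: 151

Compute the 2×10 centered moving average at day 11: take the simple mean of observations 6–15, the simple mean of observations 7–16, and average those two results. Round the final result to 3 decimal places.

Sum over 6–15: 16 + 66 + 22 + 5 + 84 + 126 + 99 + 53 + 13 + 146 = 630
Sum over 7–16: 66 + 22 + 5 + 84 + 126 + 99 + 53 + 13 + 146 + 80 = 694
CMA at t=11 = (630 + 694) / (2·10) = 1324 / 20 = 66.200

66.200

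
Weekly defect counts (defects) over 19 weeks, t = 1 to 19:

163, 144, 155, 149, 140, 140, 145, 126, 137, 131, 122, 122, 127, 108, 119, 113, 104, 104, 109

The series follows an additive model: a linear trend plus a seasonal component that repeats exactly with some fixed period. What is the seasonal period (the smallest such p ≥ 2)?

6

First differences y_{t+1} − y_t: -19, 11, -6, -9, 0, 5, -19, 11, -6, -9, 0, 5, -19, 11, …
The difference pattern repeats every 6 terms and not for any smaller step, so p = 6.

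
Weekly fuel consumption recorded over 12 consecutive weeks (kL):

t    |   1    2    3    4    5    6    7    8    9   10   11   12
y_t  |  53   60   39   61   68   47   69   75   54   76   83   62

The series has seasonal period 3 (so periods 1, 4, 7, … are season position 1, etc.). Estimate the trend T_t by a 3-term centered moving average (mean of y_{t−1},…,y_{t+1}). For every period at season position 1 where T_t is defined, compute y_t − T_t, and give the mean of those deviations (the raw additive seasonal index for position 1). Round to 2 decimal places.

5.11

Season position 1 occurs at t = 4, 7, 10 (where T_t is defined).
t=4: T_4 = 56.0000; y_4 − T_4 = 61 − 56.0000 = 5.0000
t=7: T_7 = 63.6667; y_7 − T_7 = 69 − 63.6667 = 5.3333
t=10: T_10 = 71.0000; y_10 − T_10 = 76 − 71.0000 = 5.0000
Mean deviation: (5.0000 + 5.3333 + 5.0000) / 3 = 5.11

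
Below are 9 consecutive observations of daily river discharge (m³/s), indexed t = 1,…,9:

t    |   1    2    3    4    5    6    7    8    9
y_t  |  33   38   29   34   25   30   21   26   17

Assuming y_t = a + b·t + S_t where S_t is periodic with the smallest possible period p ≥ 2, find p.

First differences y_{t+1} − y_t: 5, -9, 5, -9, 5, -9, …
The difference pattern repeats every 2 terms and not for any smaller step, so p = 2.

2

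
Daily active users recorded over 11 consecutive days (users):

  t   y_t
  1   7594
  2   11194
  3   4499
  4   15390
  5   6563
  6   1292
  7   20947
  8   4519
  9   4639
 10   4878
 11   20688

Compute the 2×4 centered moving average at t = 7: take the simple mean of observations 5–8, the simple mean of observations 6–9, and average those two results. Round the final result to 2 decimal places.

Sum over 5–8: 6563 + 1292 + 20947 + 4519 = 33321
Sum over 6–9: 1292 + 20947 + 4519 + 4639 = 31397
CMA at t=7 = (33321 + 31397) / (2·4) = 64718 / 8 = 8089.75

8089.75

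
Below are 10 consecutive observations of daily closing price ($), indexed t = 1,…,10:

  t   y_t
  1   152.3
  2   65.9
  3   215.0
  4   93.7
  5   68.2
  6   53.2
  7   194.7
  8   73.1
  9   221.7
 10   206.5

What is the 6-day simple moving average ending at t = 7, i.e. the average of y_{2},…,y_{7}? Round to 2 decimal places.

115.12

Sum of periods 2–7: 65.9 + 215.0 + 93.7 + 68.2 + 53.2 + 194.7 = 690.7
Divide by 6: 690.7 / 6 = 115.12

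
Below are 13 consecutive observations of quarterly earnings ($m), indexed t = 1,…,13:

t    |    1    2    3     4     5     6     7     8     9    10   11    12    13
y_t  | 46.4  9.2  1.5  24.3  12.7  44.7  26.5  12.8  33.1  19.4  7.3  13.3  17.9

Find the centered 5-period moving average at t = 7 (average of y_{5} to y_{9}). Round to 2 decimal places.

Sum of periods 5–9: 12.7 + 44.7 + 26.5 + 12.8 + 33.1 = 129.8
Divide by 5: 129.8 / 5 = 25.96

25.96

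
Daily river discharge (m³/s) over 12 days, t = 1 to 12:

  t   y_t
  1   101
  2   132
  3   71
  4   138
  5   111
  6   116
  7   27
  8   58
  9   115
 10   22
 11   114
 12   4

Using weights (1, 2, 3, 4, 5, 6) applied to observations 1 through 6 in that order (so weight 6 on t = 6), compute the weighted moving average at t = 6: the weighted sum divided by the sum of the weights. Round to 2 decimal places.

Weighted sum: 1·101 + 2·132 + 3·71 + 4·138 + 5·111 + 6·116 = 101 + 264 + 213 + 552 + 555 + 696 = 2381
Weight total: 1 + 2 + 3 + 4 + 5 + 6 = 21
WMA = 2381 / 21 = 113.38

113.38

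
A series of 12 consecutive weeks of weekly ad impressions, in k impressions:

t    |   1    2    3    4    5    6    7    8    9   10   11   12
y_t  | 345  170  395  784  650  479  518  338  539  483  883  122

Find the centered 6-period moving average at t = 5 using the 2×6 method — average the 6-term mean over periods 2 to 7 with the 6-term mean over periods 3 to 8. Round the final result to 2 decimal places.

Sum over 2–7: 170 + 395 + 784 + 650 + 479 + 518 = 2996
Sum over 3–8: 395 + 784 + 650 + 479 + 518 + 338 = 3164
CMA at t=5 = (2996 + 3164) / (2·6) = 6160 / 12 = 513.33

513.33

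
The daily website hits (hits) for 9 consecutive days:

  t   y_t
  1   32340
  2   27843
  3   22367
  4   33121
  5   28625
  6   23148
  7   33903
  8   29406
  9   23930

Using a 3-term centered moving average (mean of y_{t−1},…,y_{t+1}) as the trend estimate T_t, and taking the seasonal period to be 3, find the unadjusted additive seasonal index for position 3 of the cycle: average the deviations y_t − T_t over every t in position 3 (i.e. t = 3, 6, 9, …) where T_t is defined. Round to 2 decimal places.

-5410.33

Season position 3 occurs at t = 3, 6 (where T_t is defined).
t=3: T_3 = 27777.0000; y_3 − T_3 = 22367 − 27777.0000 = -5410.0000
t=6: T_6 = 28558.6667; y_6 − T_6 = 23148 − 28558.6667 = -5410.6667
Mean deviation: (-5410.0000 + -5410.6667) / 2 = -5410.33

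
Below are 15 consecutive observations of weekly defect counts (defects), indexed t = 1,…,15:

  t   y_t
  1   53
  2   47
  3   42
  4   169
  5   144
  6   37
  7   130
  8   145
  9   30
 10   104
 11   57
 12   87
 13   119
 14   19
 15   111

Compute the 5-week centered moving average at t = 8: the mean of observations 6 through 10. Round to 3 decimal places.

89.200

Sum of periods 6–10: 37 + 130 + 145 + 30 + 104 = 446
Divide by 5: 446 / 5 = 89.200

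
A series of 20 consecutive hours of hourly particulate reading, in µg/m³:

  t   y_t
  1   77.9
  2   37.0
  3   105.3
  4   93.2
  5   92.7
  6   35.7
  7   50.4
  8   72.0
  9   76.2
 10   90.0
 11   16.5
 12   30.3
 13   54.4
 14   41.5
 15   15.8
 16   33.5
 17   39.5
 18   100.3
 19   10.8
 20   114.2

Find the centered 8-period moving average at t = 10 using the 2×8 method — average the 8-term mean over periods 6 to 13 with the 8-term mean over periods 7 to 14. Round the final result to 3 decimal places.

Sum over 6–13: 35.7 + 50.4 + 72.0 + 76.2 + 90.0 + 16.5 + 30.3 + 54.4 = 425.5
Sum over 7–14: 50.4 + 72.0 + 76.2 + 90.0 + 16.5 + 30.3 + 54.4 + 41.5 = 431.3
CMA at t=10 = (425.5 + 431.3) / (2·8) = 856.8 / 16 = 53.550

53.550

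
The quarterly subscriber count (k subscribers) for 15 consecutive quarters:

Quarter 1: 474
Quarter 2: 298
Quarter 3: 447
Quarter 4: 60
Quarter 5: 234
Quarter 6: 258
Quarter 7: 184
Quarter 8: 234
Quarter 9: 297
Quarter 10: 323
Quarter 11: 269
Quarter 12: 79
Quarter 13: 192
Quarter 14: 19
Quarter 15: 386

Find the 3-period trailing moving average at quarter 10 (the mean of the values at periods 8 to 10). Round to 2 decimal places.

Sum of periods 8–10: 234 + 297 + 323 = 854
Divide by 3: 854 / 3 = 284.67

284.67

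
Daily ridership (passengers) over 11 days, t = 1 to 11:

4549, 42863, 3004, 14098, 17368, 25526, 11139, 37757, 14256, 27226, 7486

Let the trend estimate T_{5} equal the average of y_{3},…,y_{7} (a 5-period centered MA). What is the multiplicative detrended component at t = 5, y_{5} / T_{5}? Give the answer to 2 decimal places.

Trend T_5 = (3004 + 14098 + 17368 + 25526 + 11139) / 5 = 71135/5 = 14227.0000
Ratio to trend: 17368 / 14227.0000 = 1.22

1.22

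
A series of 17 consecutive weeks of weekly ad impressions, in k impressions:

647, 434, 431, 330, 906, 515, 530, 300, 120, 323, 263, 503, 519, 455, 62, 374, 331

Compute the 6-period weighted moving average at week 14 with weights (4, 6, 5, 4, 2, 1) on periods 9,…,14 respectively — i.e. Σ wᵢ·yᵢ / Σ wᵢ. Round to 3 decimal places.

329.000

Weighted sum: 4·120 + 6·323 + 5·263 + 4·503 + 2·519 + 1·455 = 480 + 1938 + 1315 + 2012 + 1038 + 455 = 7238
Weight total: 4 + 6 + 5 + 4 + 2 + 1 = 22
WMA = 7238 / 22 = 329.000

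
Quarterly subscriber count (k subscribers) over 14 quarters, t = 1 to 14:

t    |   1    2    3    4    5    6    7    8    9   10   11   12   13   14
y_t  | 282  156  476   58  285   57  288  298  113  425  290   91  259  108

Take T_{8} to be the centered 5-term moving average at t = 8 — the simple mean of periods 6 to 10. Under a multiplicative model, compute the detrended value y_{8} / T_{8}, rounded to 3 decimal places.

1.262

Trend T_8 = (57 + 288 + 298 + 113 + 425) / 5 = 1181/5 = 236.20000
Ratio to trend: 298 / 236.20000 = 1.262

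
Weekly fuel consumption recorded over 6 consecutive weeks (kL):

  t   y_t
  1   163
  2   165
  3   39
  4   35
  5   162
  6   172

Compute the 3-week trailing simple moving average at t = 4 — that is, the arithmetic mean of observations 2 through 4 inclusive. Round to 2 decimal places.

Sum of periods 2–4: 165 + 39 + 35 = 239
Divide by 3: 239 / 3 = 79.67

79.67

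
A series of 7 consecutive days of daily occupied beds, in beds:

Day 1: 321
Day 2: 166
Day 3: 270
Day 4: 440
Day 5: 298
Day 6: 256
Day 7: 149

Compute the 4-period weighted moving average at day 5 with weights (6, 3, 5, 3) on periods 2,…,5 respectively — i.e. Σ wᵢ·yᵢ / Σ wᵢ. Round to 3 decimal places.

288.235

Weighted sum: 6·166 + 3·270 + 5·440 + 3·298 = 996 + 810 + 2200 + 894 = 4900
Weight total: 6 + 3 + 5 + 3 = 17
WMA = 4900 / 17 = 288.235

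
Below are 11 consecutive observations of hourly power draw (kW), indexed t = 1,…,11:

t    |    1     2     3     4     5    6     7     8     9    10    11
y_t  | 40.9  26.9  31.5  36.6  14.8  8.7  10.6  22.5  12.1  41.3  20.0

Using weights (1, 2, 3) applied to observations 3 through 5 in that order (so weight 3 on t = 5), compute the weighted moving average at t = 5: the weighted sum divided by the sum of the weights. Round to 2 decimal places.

24.85

Weighted sum: 1·31.5 + 2·36.6 + 3·14.8 = 31.5 + 73.2 + 44.4 = 149.1
Weight total: 1 + 2 + 3 = 6
WMA = 149.1 / 6 = 24.85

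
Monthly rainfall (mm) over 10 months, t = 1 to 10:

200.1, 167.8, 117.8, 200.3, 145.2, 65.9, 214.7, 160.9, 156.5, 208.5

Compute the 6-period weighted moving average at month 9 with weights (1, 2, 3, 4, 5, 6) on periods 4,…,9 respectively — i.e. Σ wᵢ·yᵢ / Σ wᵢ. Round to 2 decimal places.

Weighted sum: 1·200.3 + 2·145.2 + 3·65.9 + 4·214.7 + 5·160.9 + 6·156.5 = 200.3 + 290.4 + 197.7 + 858.8 + 804.5 + 939.0 = 3290.7
Weight total: 1 + 2 + 3 + 4 + 5 + 6 = 21
WMA = 3290.7 / 21 = 156.70

156.70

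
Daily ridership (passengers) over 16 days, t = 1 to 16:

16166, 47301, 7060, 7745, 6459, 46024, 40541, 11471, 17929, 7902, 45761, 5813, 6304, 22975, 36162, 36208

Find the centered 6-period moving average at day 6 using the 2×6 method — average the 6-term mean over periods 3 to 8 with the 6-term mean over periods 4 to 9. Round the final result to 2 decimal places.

20789.08

Sum over 3–8: 7060 + 7745 + 6459 + 46024 + 40541 + 11471 = 119300
Sum over 4–9: 7745 + 6459 + 46024 + 40541 + 11471 + 17929 = 130169
CMA at t=6 = (119300 + 130169) / (2·6) = 249469 / 12 = 20789.08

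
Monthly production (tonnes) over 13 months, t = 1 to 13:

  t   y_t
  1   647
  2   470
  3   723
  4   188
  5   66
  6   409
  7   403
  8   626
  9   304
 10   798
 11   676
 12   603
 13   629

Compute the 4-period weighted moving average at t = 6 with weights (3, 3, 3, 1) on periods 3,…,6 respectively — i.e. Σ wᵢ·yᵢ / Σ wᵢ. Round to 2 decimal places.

334.00

Weighted sum: 3·723 + 3·188 + 3·66 + 1·409 = 2169 + 564 + 198 + 409 = 3340
Weight total: 3 + 3 + 3 + 1 = 10
WMA = 3340 / 10 = 334.00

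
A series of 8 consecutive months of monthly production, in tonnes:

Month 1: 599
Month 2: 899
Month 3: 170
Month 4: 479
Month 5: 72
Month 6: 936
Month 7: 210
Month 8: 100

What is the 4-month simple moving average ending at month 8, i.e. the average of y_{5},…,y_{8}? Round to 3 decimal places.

329.500

Sum of periods 5–8: 72 + 936 + 210 + 100 = 1318
Divide by 4: 1318 / 4 = 329.500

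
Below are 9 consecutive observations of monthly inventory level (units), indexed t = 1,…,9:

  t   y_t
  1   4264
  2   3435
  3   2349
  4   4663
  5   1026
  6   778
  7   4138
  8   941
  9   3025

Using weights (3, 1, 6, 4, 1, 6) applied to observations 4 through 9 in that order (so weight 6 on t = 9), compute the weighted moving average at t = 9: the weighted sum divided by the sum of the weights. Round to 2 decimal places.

Weighted sum: 3·4663 + 1·1026 + 6·778 + 4·4138 + 1·941 + 6·3025 = 13989 + 1026 + 4668 + 16552 + 941 + 18150 = 55326
Weight total: 3 + 1 + 6 + 4 + 1 + 6 = 21
WMA = 55326 / 21 = 2634.57

2634.57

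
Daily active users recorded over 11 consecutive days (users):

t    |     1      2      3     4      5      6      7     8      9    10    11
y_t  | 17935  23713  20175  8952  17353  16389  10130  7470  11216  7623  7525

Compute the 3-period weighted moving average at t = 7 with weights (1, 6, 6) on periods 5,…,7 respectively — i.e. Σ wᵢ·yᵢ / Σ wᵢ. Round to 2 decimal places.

13574.38

Weighted sum: 1·17353 + 6·16389 + 6·10130 = 17353 + 98334 + 60780 = 176467
Weight total: 1 + 6 + 6 = 13
WMA = 176467 / 13 = 13574.38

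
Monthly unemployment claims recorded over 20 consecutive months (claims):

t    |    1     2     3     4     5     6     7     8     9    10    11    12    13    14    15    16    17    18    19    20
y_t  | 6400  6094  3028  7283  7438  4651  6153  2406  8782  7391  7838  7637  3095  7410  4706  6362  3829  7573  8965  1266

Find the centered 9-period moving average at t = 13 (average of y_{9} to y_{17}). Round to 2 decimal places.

Sum of periods 9–17: 8782 + 7391 + 7838 + 7637 + 3095 + 7410 + 4706 + 6362 + 3829 = 57050
Divide by 9: 57050 / 9 = 6338.89

6338.89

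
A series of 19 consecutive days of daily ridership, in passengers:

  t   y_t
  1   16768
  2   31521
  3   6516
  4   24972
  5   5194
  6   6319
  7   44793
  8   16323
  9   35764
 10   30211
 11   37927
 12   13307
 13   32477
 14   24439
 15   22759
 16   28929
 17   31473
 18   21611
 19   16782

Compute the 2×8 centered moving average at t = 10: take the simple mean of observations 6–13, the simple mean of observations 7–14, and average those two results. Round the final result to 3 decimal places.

Sum over 6–13: 6319 + 44793 + 16323 + 35764 + 30211 + 37927 + 13307 + 32477 = 217121
Sum over 7–14: 44793 + 16323 + 35764 + 30211 + 37927 + 13307 + 32477 + 24439 = 235241
CMA at t=10 = (217121 + 235241) / (2·8) = 452362 / 16 = 28272.625

28272.625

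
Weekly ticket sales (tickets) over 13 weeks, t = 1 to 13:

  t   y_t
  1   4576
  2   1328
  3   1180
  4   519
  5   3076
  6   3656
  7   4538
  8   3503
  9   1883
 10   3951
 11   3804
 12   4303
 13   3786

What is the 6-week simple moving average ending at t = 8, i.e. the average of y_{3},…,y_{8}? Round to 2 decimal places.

Sum of periods 3–8: 1180 + 519 + 3076 + 3656 + 4538 + 3503 = 16472
Divide by 6: 16472 / 6 = 2745.33

2745.33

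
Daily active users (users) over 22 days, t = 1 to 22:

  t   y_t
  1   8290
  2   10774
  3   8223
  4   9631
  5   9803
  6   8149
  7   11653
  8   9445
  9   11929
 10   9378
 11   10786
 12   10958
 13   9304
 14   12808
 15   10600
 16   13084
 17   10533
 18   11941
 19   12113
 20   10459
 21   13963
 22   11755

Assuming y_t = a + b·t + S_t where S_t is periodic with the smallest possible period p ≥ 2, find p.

First differences y_{t+1} − y_t: 2484, -2551, 1408, 172, -1654, 3504, -2208, 2484, -2551, 1408, 172, -1654, 3504, -2208, 2484, -2551, …
The difference pattern repeats every 7 terms and not for any smaller step, so p = 7.

7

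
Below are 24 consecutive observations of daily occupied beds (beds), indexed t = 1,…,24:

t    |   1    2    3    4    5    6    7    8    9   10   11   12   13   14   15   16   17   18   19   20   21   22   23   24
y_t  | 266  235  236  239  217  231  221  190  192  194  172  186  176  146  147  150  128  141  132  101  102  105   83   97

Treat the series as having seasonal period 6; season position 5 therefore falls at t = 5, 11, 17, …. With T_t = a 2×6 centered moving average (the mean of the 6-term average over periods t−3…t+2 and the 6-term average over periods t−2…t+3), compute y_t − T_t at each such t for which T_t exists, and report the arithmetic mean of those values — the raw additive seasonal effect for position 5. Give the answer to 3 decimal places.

-9.111

Season position 5 occurs at t = 5, 11, 17 (where T_t is defined).
t=5: T_5 = 226.08333; y_5 − T_5 = 217 − 226.08333 = -9.08333
t=11: T_11 = 181.33333; y_11 − T_11 = 172 − 181.33333 = -9.33333
t=17: T_17 = 136.91667; y_17 − T_17 = 128 − 136.91667 = -8.91667
Mean deviation: (-9.08333 + -9.33333 + -8.91667) / 3 = -9.111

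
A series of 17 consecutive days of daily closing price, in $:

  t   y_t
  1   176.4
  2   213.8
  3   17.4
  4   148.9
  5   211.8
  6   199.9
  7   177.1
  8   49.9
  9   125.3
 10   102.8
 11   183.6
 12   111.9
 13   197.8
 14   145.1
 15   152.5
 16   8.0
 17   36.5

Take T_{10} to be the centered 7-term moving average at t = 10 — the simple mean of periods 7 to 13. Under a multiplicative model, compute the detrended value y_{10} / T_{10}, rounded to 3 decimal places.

0.759

Trend T_10 = (177.1 + 49.9 + 125.3 + 102.8 + 183.6 + 111.9 + 197.8) / 7 = 948.4/7 = 135.48571
Ratio to trend: 102.8 / 135.48571 = 0.759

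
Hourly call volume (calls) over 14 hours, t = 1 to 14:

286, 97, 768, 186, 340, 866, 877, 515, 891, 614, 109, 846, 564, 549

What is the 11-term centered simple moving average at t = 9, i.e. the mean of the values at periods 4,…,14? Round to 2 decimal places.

Sum of periods 4–14: 186 + 340 + 866 + 877 + 515 + 891 + 614 + 109 + 846 + 564 + 549 = 6357
Divide by 11: 6357 / 11 = 577.91

577.91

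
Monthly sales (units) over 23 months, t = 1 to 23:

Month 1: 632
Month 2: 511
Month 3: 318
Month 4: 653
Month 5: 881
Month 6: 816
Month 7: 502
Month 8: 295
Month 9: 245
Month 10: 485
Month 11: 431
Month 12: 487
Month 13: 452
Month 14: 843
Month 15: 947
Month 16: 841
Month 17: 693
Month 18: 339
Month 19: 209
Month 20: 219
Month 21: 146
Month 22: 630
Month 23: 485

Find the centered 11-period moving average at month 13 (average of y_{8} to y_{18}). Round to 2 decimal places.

Sum of periods 8–18: 295 + 245 + 485 + 431 + 487 + 452 + 843 + 947 + 841 + 693 + 339 = 6058
Divide by 11: 6058 / 11 = 550.73

550.73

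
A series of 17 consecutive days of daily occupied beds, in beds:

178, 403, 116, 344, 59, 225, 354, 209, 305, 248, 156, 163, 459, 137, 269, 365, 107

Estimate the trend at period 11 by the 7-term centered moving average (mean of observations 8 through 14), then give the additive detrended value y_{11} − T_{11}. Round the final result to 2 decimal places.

Trend T_11 = (209 + 305 + 248 + 156 + 163 + 459 + 137) / 7 = 1677/7 = 239.5714
Detrended value: 156 − 239.5714 = -83.57

-83.57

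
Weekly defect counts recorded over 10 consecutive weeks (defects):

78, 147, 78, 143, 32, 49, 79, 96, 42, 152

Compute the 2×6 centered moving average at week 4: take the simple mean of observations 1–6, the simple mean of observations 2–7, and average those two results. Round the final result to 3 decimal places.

87.917

Sum over 1–6: 78 + 147 + 78 + 143 + 32 + 49 = 527
Sum over 2–7: 147 + 78 + 143 + 32 + 49 + 79 = 528
CMA at t=4 = (527 + 528) / (2·6) = 1055 / 12 = 87.917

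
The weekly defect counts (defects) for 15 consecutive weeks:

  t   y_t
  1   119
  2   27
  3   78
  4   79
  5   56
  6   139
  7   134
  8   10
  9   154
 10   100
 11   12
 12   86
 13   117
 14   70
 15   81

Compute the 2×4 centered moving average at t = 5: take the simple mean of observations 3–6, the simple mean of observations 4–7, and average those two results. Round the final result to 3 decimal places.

Sum over 3–6: 78 + 79 + 56 + 139 = 352
Sum over 4–7: 79 + 56 + 139 + 134 = 408
CMA at t=5 = (352 + 408) / (2·4) = 760 / 8 = 95.000

95.000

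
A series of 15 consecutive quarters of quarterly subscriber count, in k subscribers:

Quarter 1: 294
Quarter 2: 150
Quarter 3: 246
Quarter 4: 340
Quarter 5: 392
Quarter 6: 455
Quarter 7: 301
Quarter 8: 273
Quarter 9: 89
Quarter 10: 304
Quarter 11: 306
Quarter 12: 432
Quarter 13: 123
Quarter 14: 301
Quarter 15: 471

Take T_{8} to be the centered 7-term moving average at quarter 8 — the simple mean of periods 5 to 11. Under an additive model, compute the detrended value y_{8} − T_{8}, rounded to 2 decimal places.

Trend T_8 = (392 + 455 + 301 + 273 + 89 + 304 + 306) / 7 = 2120/7 = 302.8571
Detrended value: 273 − 302.8571 = -29.86

-29.86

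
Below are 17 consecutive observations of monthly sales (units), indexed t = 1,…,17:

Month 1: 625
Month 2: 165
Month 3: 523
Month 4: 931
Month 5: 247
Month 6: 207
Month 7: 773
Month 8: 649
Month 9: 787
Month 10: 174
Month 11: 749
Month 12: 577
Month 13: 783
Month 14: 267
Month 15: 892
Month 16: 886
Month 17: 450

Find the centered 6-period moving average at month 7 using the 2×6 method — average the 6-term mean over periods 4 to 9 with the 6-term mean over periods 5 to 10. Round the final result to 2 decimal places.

Sum over 4–9: 931 + 247 + 207 + 773 + 649 + 787 = 3594
Sum over 5–10: 247 + 207 + 773 + 649 + 787 + 174 = 2837
CMA at t=7 = (3594 + 2837) / (2·6) = 6431 / 12 = 535.92

535.92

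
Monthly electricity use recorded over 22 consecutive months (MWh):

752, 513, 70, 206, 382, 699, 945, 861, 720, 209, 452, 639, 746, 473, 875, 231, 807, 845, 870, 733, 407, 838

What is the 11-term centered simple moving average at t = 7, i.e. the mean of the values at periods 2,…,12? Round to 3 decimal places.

Sum of periods 2–12: 513 + 70 + 206 + 382 + 699 + 945 + 861 + 720 + 209 + 452 + 639 = 5696
Divide by 11: 5696 / 11 = 517.818

517.818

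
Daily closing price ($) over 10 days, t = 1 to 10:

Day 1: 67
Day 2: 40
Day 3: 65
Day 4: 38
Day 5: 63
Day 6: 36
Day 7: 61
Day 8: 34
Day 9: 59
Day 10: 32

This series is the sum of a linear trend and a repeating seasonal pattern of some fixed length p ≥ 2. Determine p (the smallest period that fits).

First differences y_{t+1} − y_t: -27, 25, -27, 25, -27, 25, …
The difference pattern repeats every 2 terms and not for any smaller step, so p = 2.

2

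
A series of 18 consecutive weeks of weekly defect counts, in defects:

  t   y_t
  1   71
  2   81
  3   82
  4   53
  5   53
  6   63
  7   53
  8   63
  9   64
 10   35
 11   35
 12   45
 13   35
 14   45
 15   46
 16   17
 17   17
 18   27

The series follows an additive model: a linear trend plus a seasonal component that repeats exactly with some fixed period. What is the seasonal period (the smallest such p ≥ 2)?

First differences y_{t+1} − y_t: 10, 1, -29, 0, 10, -10, 10, 1, -29, 0, 10, -10, 10, 1, …
The difference pattern repeats every 6 terms and not for any smaller step, so p = 6.

6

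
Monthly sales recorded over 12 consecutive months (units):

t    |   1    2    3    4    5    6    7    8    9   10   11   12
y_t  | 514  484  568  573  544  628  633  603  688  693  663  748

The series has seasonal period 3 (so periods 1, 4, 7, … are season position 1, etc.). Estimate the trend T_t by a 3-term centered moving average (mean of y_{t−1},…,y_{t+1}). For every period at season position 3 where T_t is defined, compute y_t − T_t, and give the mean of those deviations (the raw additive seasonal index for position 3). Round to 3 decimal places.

26.444

Season position 3 occurs at t = 3, 6, 9 (where T_t is defined).
t=3: T_3 = 541.66667; y_3 − T_3 = 568 − 541.66667 = 26.33333
t=6: T_6 = 601.66667; y_6 − T_6 = 628 − 601.66667 = 26.33333
t=9: T_9 = 661.33333; y_9 − T_9 = 688 − 661.33333 = 26.66667
Mean deviation: (26.33333 + 26.33333 + 26.66667) / 3 = 26.444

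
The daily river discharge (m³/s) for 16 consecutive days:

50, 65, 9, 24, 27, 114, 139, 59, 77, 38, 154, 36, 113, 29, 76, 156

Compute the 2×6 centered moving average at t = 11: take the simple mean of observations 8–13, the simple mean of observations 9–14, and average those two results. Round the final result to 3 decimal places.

Sum over 8–13: 59 + 77 + 38 + 154 + 36 + 113 = 477
Sum over 9–14: 77 + 38 + 154 + 36 + 113 + 29 = 447
CMA at t=11 = (477 + 447) / (2·6) = 924 / 12 = 77.000

77.000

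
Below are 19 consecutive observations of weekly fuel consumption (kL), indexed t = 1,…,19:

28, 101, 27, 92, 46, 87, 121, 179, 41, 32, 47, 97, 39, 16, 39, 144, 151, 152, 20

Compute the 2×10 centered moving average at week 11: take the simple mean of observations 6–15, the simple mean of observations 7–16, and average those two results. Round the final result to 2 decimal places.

Sum over 6–15: 87 + 121 + 179 + 41 + 32 + 47 + 97 + 39 + 16 + 39 = 698
Sum over 7–16: 121 + 179 + 41 + 32 + 47 + 97 + 39 + 16 + 39 + 144 = 755
CMA at t=11 = (698 + 755) / (2·10) = 1453 / 20 = 72.65

72.65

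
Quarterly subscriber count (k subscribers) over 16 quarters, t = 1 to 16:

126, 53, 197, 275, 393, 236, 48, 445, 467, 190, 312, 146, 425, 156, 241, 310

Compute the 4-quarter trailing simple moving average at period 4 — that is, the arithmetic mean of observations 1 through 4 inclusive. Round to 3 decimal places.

Sum of periods 1–4: 126 + 53 + 197 + 275 = 651
Divide by 4: 651 / 4 = 162.750

162.750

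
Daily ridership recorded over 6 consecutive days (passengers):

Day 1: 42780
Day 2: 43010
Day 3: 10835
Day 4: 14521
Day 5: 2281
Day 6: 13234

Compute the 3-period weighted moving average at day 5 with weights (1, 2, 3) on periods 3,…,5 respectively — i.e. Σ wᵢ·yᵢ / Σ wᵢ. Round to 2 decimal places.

Weighted sum: 1·10835 + 2·14521 + 3·2281 = 10835 + 29042 + 6843 = 46720
Weight total: 1 + 2 + 3 = 6
WMA = 46720 / 6 = 7786.67

7786.67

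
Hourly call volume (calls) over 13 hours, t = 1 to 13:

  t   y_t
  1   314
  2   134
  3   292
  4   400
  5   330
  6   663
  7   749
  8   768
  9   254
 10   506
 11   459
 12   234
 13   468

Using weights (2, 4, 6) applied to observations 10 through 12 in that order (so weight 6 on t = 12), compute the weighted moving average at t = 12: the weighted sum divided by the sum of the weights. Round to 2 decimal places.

354.33

Weighted sum: 2·506 + 4·459 + 6·234 = 1012 + 1836 + 1404 = 4252
Weight total: 2 + 4 + 6 = 12
WMA = 4252 / 12 = 354.33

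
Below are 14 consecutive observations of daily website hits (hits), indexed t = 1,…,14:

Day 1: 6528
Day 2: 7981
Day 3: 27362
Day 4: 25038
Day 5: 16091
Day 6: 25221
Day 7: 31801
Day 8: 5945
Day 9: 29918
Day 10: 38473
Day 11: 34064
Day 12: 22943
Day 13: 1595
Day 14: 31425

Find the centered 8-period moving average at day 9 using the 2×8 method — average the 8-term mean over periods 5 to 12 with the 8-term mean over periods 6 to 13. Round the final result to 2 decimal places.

24651.00

Sum over 5–12: 16091 + 25221 + 31801 + 5945 + 29918 + 38473 + 34064 + 22943 = 204456
Sum over 6–13: 25221 + 31801 + 5945 + 29918 + 38473 + 34064 + 22943 + 1595 = 189960
CMA at t=9 = (204456 + 189960) / (2·8) = 394416 / 16 = 24651.00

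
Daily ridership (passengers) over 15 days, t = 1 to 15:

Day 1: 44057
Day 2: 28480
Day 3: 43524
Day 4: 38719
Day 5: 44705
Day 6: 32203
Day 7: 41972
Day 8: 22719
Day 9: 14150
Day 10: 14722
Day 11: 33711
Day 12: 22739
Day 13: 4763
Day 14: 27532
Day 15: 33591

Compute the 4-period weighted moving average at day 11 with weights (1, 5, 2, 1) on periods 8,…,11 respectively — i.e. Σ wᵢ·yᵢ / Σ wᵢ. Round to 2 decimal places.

Weighted sum: 1·22719 + 5·14150 + 2·14722 + 1·33711 = 22719 + 70750 + 29444 + 33711 = 156624
Weight total: 1 + 5 + 2 + 1 = 9
WMA = 156624 / 9 = 17402.67

17402.67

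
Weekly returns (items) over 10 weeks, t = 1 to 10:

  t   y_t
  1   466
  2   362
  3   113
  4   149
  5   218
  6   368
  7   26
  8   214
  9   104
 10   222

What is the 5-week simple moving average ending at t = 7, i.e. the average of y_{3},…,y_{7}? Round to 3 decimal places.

174.800

Sum of periods 3–7: 113 + 149 + 218 + 368 + 26 = 874
Divide by 5: 874 / 5 = 174.800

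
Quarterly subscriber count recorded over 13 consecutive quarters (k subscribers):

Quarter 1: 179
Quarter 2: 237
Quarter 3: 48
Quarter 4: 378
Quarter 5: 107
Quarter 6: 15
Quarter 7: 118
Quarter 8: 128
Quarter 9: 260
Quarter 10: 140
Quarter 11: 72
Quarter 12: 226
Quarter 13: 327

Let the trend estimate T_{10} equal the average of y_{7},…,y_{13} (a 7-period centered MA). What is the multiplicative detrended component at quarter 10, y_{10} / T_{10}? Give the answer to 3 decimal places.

Trend T_10 = (118 + 128 + 260 + 140 + 72 + 226 + 327) / 7 = 1271/7 = 181.57143
Ratio to trend: 140 / 181.57143 = 0.771

0.771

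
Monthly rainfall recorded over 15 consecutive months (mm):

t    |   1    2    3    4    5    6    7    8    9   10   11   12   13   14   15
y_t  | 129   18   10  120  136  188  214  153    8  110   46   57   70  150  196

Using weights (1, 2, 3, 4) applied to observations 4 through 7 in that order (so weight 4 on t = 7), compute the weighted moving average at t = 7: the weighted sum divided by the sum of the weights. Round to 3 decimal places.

181.200

Weighted sum: 1·120 + 2·136 + 3·188 + 4·214 = 120 + 272 + 564 + 856 = 1812
Weight total: 1 + 2 + 3 + 4 = 10
WMA = 1812 / 10 = 181.200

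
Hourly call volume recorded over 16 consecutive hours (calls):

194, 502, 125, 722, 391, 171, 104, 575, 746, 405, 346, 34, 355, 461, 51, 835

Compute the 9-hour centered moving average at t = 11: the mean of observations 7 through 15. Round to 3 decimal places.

Sum of periods 7–15: 104 + 575 + 746 + 405 + 346 + 34 + 355 + 461 + 51 = 3077
Divide by 9: 3077 / 9 = 341.889

341.889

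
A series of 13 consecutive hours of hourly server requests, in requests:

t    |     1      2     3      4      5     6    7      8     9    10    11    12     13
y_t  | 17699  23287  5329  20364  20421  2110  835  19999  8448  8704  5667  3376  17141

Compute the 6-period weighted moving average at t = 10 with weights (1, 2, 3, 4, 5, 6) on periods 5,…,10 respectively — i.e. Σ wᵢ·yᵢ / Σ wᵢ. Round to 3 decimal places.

Weighted sum: 1·20421 + 2·2110 + 3·835 + 4·19999 + 5·8448 + 6·8704 = 20421 + 4220 + 2505 + 79996 + 42240 + 52224 = 201606
Weight total: 1 + 2 + 3 + 4 + 5 + 6 = 21
WMA = 201606 / 21 = 9600.286

9600.286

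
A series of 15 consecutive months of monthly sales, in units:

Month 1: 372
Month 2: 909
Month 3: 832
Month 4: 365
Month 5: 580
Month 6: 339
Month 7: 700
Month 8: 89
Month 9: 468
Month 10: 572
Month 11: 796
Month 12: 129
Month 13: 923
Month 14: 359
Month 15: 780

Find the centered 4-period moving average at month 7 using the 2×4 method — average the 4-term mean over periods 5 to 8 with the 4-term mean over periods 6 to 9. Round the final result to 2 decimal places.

Sum over 5–8: 580 + 339 + 700 + 89 = 1708
Sum over 6–9: 339 + 700 + 89 + 468 = 1596
CMA at t=7 = (1708 + 1596) / (2·4) = 3304 / 8 = 413.00

413.00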